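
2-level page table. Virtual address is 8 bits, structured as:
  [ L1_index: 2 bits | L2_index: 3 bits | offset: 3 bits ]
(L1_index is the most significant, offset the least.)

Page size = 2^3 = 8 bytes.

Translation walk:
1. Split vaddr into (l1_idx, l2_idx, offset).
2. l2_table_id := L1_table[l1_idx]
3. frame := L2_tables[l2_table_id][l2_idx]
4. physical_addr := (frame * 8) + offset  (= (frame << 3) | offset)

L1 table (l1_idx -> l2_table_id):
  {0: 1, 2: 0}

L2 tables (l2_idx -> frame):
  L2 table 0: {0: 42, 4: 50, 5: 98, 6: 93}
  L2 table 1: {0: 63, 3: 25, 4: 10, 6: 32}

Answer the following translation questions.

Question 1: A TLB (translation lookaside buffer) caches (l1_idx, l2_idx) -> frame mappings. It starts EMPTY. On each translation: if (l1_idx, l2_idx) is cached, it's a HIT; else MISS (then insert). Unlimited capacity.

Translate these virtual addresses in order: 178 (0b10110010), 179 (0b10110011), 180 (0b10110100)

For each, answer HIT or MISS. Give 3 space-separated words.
Answer: MISS HIT HIT

Derivation:
vaddr=178: (2,6) not in TLB -> MISS, insert
vaddr=179: (2,6) in TLB -> HIT
vaddr=180: (2,6) in TLB -> HIT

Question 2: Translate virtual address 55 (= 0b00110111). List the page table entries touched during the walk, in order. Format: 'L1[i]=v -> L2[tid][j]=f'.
Answer: L1[0]=1 -> L2[1][6]=32

Derivation:
vaddr = 55 = 0b00110111
Split: l1_idx=0, l2_idx=6, offset=7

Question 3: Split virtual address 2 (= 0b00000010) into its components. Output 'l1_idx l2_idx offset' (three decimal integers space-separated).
vaddr = 2 = 0b00000010
  top 2 bits -> l1_idx = 0
  next 3 bits -> l2_idx = 0
  bottom 3 bits -> offset = 2

Answer: 0 0 2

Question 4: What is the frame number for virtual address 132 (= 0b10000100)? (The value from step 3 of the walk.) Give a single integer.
Answer: 42

Derivation:
vaddr = 132: l1_idx=2, l2_idx=0
L1[2] = 0; L2[0][0] = 42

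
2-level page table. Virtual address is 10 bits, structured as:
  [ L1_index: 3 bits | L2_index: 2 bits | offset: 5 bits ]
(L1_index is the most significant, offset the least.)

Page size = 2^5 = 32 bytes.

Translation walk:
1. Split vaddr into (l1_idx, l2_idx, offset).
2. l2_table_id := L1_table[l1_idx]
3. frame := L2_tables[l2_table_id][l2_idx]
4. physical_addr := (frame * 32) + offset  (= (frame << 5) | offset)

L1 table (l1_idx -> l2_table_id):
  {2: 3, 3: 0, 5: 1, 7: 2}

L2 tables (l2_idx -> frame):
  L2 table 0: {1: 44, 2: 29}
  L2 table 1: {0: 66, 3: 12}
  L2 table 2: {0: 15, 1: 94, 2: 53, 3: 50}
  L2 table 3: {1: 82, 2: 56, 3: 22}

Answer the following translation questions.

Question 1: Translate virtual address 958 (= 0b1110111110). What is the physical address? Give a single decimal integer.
Answer: 3038

Derivation:
vaddr = 958 = 0b1110111110
Split: l1_idx=7, l2_idx=1, offset=30
L1[7] = 2
L2[2][1] = 94
paddr = 94 * 32 + 30 = 3038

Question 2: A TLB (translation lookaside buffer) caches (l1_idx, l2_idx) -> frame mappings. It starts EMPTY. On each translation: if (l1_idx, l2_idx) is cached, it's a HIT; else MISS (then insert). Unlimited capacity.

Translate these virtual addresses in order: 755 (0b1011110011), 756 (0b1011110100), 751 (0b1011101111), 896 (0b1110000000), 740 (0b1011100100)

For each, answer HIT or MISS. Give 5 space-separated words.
vaddr=755: (5,3) not in TLB -> MISS, insert
vaddr=756: (5,3) in TLB -> HIT
vaddr=751: (5,3) in TLB -> HIT
vaddr=896: (7,0) not in TLB -> MISS, insert
vaddr=740: (5,3) in TLB -> HIT

Answer: MISS HIT HIT MISS HIT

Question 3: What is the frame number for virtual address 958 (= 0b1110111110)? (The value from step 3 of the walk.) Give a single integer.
Answer: 94

Derivation:
vaddr = 958: l1_idx=7, l2_idx=1
L1[7] = 2; L2[2][1] = 94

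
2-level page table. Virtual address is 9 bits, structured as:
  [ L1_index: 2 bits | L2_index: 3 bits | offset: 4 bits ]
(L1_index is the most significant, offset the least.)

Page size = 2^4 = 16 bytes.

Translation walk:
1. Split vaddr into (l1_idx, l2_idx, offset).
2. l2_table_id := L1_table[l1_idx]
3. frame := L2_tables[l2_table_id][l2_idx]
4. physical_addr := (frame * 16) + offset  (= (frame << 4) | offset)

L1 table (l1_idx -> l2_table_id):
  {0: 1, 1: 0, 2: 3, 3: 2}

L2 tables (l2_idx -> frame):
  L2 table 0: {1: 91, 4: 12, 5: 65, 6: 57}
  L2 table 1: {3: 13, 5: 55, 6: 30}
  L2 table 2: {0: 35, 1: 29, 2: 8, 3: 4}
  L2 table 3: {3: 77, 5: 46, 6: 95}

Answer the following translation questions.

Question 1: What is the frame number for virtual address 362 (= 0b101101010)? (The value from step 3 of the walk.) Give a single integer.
vaddr = 362: l1_idx=2, l2_idx=6
L1[2] = 3; L2[3][6] = 95

Answer: 95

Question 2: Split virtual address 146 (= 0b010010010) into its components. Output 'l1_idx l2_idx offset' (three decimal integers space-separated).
vaddr = 146 = 0b010010010
  top 2 bits -> l1_idx = 1
  next 3 bits -> l2_idx = 1
  bottom 4 bits -> offset = 2

Answer: 1 1 2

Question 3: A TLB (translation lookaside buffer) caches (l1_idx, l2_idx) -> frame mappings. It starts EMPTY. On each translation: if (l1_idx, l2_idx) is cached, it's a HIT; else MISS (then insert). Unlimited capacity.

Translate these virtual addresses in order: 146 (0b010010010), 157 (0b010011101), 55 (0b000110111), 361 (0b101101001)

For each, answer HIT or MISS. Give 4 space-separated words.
Answer: MISS HIT MISS MISS

Derivation:
vaddr=146: (1,1) not in TLB -> MISS, insert
vaddr=157: (1,1) in TLB -> HIT
vaddr=55: (0,3) not in TLB -> MISS, insert
vaddr=361: (2,6) not in TLB -> MISS, insert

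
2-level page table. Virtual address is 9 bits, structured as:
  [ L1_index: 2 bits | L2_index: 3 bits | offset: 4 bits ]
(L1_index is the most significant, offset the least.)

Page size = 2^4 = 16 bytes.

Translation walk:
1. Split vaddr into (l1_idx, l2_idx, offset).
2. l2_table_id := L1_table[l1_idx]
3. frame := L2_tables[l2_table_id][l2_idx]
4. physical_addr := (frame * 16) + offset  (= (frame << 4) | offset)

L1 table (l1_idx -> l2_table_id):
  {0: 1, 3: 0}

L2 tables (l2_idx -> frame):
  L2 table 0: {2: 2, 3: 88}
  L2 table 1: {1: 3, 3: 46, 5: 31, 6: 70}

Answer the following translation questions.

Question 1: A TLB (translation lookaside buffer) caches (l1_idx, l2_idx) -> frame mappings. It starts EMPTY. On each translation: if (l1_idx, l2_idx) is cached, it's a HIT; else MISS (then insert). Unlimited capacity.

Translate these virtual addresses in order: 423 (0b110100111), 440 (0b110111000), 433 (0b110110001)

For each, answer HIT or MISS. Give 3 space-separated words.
Answer: MISS MISS HIT

Derivation:
vaddr=423: (3,2) not in TLB -> MISS, insert
vaddr=440: (3,3) not in TLB -> MISS, insert
vaddr=433: (3,3) in TLB -> HIT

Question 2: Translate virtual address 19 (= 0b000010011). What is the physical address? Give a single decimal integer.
Answer: 51

Derivation:
vaddr = 19 = 0b000010011
Split: l1_idx=0, l2_idx=1, offset=3
L1[0] = 1
L2[1][1] = 3
paddr = 3 * 16 + 3 = 51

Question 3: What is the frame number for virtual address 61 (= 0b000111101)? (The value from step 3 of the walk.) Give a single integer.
Answer: 46

Derivation:
vaddr = 61: l1_idx=0, l2_idx=3
L1[0] = 1; L2[1][3] = 46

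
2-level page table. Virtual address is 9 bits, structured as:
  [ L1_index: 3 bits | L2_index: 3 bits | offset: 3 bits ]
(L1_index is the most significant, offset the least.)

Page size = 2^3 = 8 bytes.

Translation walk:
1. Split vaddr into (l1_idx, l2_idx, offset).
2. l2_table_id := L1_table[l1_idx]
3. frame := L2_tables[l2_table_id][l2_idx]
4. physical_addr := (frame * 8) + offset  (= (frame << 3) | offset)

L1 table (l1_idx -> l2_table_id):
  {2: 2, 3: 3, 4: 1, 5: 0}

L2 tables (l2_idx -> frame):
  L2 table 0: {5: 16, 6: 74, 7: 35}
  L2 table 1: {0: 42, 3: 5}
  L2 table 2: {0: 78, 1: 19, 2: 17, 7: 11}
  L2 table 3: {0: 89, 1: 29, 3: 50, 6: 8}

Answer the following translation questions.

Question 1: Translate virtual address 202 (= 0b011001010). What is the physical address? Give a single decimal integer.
Answer: 234

Derivation:
vaddr = 202 = 0b011001010
Split: l1_idx=3, l2_idx=1, offset=2
L1[3] = 3
L2[3][1] = 29
paddr = 29 * 8 + 2 = 234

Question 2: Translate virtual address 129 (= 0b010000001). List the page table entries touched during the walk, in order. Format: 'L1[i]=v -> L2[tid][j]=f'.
vaddr = 129 = 0b010000001
Split: l1_idx=2, l2_idx=0, offset=1

Answer: L1[2]=2 -> L2[2][0]=78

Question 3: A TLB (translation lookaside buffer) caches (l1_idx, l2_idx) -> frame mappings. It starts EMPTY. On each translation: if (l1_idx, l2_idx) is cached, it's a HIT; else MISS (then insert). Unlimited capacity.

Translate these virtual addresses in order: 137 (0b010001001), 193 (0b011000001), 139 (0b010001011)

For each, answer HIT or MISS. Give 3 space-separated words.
Answer: MISS MISS HIT

Derivation:
vaddr=137: (2,1) not in TLB -> MISS, insert
vaddr=193: (3,0) not in TLB -> MISS, insert
vaddr=139: (2,1) in TLB -> HIT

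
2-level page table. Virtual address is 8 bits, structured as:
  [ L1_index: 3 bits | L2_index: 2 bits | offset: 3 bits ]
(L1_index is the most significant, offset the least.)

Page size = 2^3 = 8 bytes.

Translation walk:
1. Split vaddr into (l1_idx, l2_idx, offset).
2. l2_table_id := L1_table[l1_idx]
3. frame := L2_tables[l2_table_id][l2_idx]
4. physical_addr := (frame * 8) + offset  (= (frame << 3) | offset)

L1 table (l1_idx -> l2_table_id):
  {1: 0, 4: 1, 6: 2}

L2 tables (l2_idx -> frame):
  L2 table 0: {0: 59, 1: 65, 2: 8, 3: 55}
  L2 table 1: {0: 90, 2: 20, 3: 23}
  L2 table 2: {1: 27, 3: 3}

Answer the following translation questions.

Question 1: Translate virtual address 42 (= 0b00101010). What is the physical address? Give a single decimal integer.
vaddr = 42 = 0b00101010
Split: l1_idx=1, l2_idx=1, offset=2
L1[1] = 0
L2[0][1] = 65
paddr = 65 * 8 + 2 = 522

Answer: 522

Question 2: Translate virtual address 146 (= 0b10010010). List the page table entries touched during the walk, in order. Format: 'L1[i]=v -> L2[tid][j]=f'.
vaddr = 146 = 0b10010010
Split: l1_idx=4, l2_idx=2, offset=2

Answer: L1[4]=1 -> L2[1][2]=20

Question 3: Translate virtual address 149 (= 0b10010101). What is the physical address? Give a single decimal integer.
vaddr = 149 = 0b10010101
Split: l1_idx=4, l2_idx=2, offset=5
L1[4] = 1
L2[1][2] = 20
paddr = 20 * 8 + 5 = 165

Answer: 165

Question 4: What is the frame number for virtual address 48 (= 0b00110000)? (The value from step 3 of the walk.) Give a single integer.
Answer: 8

Derivation:
vaddr = 48: l1_idx=1, l2_idx=2
L1[1] = 0; L2[0][2] = 8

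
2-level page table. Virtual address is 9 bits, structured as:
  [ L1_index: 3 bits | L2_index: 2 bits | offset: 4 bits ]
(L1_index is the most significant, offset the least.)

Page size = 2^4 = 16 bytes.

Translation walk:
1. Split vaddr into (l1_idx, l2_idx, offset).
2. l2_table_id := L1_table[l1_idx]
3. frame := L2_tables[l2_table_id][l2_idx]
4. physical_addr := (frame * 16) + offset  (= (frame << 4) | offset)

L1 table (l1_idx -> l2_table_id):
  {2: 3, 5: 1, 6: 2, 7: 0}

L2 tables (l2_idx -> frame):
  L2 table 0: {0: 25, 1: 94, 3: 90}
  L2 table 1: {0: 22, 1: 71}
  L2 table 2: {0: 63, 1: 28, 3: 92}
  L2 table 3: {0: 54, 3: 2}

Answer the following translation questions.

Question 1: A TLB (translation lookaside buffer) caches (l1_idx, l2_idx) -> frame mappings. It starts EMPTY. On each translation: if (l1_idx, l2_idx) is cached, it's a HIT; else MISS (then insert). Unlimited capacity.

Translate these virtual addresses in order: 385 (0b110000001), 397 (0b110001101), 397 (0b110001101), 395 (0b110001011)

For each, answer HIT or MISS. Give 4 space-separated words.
Answer: MISS HIT HIT HIT

Derivation:
vaddr=385: (6,0) not in TLB -> MISS, insert
vaddr=397: (6,0) in TLB -> HIT
vaddr=397: (6,0) in TLB -> HIT
vaddr=395: (6,0) in TLB -> HIT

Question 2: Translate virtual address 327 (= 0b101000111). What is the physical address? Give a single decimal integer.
Answer: 359

Derivation:
vaddr = 327 = 0b101000111
Split: l1_idx=5, l2_idx=0, offset=7
L1[5] = 1
L2[1][0] = 22
paddr = 22 * 16 + 7 = 359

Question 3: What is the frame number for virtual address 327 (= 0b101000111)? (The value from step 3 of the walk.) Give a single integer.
vaddr = 327: l1_idx=5, l2_idx=0
L1[5] = 1; L2[1][0] = 22

Answer: 22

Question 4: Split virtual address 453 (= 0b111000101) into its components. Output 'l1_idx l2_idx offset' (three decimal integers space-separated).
Answer: 7 0 5

Derivation:
vaddr = 453 = 0b111000101
  top 3 bits -> l1_idx = 7
  next 2 bits -> l2_idx = 0
  bottom 4 bits -> offset = 5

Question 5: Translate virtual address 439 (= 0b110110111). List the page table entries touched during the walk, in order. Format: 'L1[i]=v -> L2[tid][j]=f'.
vaddr = 439 = 0b110110111
Split: l1_idx=6, l2_idx=3, offset=7

Answer: L1[6]=2 -> L2[2][3]=92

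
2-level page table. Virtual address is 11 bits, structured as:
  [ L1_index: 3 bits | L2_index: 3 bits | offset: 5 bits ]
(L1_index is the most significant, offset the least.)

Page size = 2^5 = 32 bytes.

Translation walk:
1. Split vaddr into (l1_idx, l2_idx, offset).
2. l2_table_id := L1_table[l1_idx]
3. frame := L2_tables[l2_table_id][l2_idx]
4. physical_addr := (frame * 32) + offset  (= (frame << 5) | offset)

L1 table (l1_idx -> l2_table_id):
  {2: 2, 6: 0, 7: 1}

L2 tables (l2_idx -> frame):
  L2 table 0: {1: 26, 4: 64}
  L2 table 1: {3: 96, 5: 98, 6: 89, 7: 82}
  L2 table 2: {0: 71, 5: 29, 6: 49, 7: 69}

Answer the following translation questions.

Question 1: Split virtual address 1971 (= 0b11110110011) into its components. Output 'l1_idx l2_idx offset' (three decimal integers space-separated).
vaddr = 1971 = 0b11110110011
  top 3 bits -> l1_idx = 7
  next 3 bits -> l2_idx = 5
  bottom 5 bits -> offset = 19

Answer: 7 5 19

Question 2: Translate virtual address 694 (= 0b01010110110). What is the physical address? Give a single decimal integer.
vaddr = 694 = 0b01010110110
Split: l1_idx=2, l2_idx=5, offset=22
L1[2] = 2
L2[2][5] = 29
paddr = 29 * 32 + 22 = 950

Answer: 950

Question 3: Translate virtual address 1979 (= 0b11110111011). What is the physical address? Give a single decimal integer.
vaddr = 1979 = 0b11110111011
Split: l1_idx=7, l2_idx=5, offset=27
L1[7] = 1
L2[1][5] = 98
paddr = 98 * 32 + 27 = 3163

Answer: 3163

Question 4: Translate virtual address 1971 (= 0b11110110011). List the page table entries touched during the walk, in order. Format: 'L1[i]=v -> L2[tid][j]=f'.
Answer: L1[7]=1 -> L2[1][5]=98

Derivation:
vaddr = 1971 = 0b11110110011
Split: l1_idx=7, l2_idx=5, offset=19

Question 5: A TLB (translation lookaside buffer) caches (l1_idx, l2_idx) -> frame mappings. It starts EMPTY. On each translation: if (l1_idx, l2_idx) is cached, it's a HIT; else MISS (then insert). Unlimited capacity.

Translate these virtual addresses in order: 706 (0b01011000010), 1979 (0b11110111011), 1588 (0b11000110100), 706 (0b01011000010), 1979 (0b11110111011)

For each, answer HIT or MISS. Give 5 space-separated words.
Answer: MISS MISS MISS HIT HIT

Derivation:
vaddr=706: (2,6) not in TLB -> MISS, insert
vaddr=1979: (7,5) not in TLB -> MISS, insert
vaddr=1588: (6,1) not in TLB -> MISS, insert
vaddr=706: (2,6) in TLB -> HIT
vaddr=1979: (7,5) in TLB -> HIT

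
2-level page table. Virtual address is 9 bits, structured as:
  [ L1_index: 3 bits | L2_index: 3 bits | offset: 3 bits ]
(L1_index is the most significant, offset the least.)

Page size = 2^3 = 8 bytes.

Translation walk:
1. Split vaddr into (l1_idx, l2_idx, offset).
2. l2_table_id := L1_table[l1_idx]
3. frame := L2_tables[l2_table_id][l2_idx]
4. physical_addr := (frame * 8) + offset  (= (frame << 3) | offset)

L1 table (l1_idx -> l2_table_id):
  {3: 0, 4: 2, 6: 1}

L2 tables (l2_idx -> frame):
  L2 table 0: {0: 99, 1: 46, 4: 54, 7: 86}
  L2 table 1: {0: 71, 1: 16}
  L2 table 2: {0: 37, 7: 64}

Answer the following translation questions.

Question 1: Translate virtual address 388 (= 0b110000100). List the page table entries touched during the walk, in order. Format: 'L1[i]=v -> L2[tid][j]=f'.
Answer: L1[6]=1 -> L2[1][0]=71

Derivation:
vaddr = 388 = 0b110000100
Split: l1_idx=6, l2_idx=0, offset=4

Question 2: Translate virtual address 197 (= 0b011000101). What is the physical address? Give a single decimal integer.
vaddr = 197 = 0b011000101
Split: l1_idx=3, l2_idx=0, offset=5
L1[3] = 0
L2[0][0] = 99
paddr = 99 * 8 + 5 = 797

Answer: 797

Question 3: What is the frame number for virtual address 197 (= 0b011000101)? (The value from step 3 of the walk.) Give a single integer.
Answer: 99

Derivation:
vaddr = 197: l1_idx=3, l2_idx=0
L1[3] = 0; L2[0][0] = 99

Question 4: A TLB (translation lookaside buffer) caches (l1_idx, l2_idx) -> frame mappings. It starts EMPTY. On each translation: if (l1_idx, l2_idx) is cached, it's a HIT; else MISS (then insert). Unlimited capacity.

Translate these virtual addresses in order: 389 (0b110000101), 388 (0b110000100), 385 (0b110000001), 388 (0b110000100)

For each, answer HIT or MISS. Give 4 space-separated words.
Answer: MISS HIT HIT HIT

Derivation:
vaddr=389: (6,0) not in TLB -> MISS, insert
vaddr=388: (6,0) in TLB -> HIT
vaddr=385: (6,0) in TLB -> HIT
vaddr=388: (6,0) in TLB -> HIT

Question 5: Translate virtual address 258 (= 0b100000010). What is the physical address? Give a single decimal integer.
vaddr = 258 = 0b100000010
Split: l1_idx=4, l2_idx=0, offset=2
L1[4] = 2
L2[2][0] = 37
paddr = 37 * 8 + 2 = 298

Answer: 298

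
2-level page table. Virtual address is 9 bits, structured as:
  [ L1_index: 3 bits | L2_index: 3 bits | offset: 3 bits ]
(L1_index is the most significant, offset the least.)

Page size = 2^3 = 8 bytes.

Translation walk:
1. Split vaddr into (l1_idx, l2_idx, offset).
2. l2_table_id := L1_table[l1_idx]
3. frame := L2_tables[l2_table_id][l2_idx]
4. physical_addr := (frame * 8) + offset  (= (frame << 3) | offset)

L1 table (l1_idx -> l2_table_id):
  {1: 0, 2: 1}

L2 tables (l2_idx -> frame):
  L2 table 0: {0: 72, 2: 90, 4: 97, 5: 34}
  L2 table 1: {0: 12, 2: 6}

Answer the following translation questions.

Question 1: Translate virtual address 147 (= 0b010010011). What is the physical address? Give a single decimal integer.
Answer: 51

Derivation:
vaddr = 147 = 0b010010011
Split: l1_idx=2, l2_idx=2, offset=3
L1[2] = 1
L2[1][2] = 6
paddr = 6 * 8 + 3 = 51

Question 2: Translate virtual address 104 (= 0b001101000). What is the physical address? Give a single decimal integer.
Answer: 272

Derivation:
vaddr = 104 = 0b001101000
Split: l1_idx=1, l2_idx=5, offset=0
L1[1] = 0
L2[0][5] = 34
paddr = 34 * 8 + 0 = 272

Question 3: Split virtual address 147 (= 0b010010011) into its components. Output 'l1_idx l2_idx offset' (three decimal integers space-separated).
Answer: 2 2 3

Derivation:
vaddr = 147 = 0b010010011
  top 3 bits -> l1_idx = 2
  next 3 bits -> l2_idx = 2
  bottom 3 bits -> offset = 3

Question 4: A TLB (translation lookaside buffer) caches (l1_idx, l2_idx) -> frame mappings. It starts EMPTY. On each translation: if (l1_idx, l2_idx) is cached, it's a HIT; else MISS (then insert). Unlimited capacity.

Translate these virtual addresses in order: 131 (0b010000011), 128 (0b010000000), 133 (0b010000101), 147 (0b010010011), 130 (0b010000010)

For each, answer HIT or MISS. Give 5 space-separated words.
Answer: MISS HIT HIT MISS HIT

Derivation:
vaddr=131: (2,0) not in TLB -> MISS, insert
vaddr=128: (2,0) in TLB -> HIT
vaddr=133: (2,0) in TLB -> HIT
vaddr=147: (2,2) not in TLB -> MISS, insert
vaddr=130: (2,0) in TLB -> HIT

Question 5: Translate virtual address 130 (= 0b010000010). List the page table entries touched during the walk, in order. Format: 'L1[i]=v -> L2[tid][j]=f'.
vaddr = 130 = 0b010000010
Split: l1_idx=2, l2_idx=0, offset=2

Answer: L1[2]=1 -> L2[1][0]=12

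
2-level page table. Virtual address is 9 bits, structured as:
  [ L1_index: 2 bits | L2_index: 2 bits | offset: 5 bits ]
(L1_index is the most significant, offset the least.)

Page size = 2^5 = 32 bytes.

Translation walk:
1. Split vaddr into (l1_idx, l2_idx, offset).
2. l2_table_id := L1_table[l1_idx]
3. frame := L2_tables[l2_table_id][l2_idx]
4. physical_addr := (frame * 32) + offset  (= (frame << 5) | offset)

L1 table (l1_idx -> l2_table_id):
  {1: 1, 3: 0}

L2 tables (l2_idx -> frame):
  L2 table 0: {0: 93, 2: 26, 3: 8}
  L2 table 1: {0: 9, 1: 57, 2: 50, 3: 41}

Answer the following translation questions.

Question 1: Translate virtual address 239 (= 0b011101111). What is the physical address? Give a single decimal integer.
vaddr = 239 = 0b011101111
Split: l1_idx=1, l2_idx=3, offset=15
L1[1] = 1
L2[1][3] = 41
paddr = 41 * 32 + 15 = 1327

Answer: 1327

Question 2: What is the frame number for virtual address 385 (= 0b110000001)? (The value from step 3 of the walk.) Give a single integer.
vaddr = 385: l1_idx=3, l2_idx=0
L1[3] = 0; L2[0][0] = 93

Answer: 93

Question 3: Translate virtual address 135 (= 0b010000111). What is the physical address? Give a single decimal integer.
vaddr = 135 = 0b010000111
Split: l1_idx=1, l2_idx=0, offset=7
L1[1] = 1
L2[1][0] = 9
paddr = 9 * 32 + 7 = 295

Answer: 295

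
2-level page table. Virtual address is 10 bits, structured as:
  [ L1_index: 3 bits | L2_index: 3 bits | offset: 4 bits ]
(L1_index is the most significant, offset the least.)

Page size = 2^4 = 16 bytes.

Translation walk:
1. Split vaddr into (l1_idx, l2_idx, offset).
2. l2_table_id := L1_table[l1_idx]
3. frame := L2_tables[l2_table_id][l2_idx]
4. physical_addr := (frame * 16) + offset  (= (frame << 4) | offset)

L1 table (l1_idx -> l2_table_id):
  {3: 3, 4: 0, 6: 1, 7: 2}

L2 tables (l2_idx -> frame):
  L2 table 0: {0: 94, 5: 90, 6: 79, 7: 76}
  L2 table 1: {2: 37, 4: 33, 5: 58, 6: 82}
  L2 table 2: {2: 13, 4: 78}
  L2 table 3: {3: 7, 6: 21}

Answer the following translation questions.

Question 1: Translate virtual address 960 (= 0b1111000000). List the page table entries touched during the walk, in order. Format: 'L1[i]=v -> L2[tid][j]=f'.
vaddr = 960 = 0b1111000000
Split: l1_idx=7, l2_idx=4, offset=0

Answer: L1[7]=2 -> L2[2][4]=78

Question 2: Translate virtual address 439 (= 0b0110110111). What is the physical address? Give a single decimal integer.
Answer: 119

Derivation:
vaddr = 439 = 0b0110110111
Split: l1_idx=3, l2_idx=3, offset=7
L1[3] = 3
L2[3][3] = 7
paddr = 7 * 16 + 7 = 119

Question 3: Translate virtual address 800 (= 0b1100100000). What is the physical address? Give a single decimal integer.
vaddr = 800 = 0b1100100000
Split: l1_idx=6, l2_idx=2, offset=0
L1[6] = 1
L2[1][2] = 37
paddr = 37 * 16 + 0 = 592

Answer: 592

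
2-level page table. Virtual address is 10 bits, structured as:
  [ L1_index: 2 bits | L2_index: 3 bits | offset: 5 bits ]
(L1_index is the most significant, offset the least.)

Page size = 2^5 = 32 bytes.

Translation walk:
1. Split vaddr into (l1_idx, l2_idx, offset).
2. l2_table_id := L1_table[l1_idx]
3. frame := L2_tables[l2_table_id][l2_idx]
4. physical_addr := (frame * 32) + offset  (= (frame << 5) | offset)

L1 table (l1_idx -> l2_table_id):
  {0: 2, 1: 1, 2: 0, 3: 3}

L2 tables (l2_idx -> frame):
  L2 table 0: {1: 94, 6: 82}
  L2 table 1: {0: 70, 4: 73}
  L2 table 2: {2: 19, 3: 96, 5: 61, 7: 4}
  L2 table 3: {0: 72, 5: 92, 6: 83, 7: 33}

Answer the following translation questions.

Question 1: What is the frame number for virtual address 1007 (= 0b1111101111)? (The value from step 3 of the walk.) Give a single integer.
vaddr = 1007: l1_idx=3, l2_idx=7
L1[3] = 3; L2[3][7] = 33

Answer: 33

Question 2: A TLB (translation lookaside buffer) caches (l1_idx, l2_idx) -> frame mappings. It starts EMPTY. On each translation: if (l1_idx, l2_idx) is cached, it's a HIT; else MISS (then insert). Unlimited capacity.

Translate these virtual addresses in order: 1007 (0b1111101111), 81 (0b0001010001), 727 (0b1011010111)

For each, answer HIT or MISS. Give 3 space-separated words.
Answer: MISS MISS MISS

Derivation:
vaddr=1007: (3,7) not in TLB -> MISS, insert
vaddr=81: (0,2) not in TLB -> MISS, insert
vaddr=727: (2,6) not in TLB -> MISS, insert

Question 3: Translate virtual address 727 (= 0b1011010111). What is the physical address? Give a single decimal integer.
vaddr = 727 = 0b1011010111
Split: l1_idx=2, l2_idx=6, offset=23
L1[2] = 0
L2[0][6] = 82
paddr = 82 * 32 + 23 = 2647

Answer: 2647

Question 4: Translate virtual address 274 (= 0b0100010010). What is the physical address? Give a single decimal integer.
Answer: 2258

Derivation:
vaddr = 274 = 0b0100010010
Split: l1_idx=1, l2_idx=0, offset=18
L1[1] = 1
L2[1][0] = 70
paddr = 70 * 32 + 18 = 2258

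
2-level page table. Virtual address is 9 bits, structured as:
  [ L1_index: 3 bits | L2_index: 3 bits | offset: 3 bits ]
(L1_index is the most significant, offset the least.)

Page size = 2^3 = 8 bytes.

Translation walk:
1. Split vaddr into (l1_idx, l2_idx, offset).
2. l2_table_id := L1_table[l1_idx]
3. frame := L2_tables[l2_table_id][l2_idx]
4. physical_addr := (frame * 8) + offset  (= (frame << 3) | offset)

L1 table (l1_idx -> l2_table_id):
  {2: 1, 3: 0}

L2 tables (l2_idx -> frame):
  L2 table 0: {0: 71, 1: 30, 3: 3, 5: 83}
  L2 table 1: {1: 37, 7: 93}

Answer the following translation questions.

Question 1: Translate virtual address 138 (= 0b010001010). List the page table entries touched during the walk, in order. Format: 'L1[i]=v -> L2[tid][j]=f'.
Answer: L1[2]=1 -> L2[1][1]=37

Derivation:
vaddr = 138 = 0b010001010
Split: l1_idx=2, l2_idx=1, offset=2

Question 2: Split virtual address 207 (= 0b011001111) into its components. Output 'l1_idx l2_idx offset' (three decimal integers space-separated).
vaddr = 207 = 0b011001111
  top 3 bits -> l1_idx = 3
  next 3 bits -> l2_idx = 1
  bottom 3 bits -> offset = 7

Answer: 3 1 7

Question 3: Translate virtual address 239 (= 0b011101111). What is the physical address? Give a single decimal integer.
vaddr = 239 = 0b011101111
Split: l1_idx=3, l2_idx=5, offset=7
L1[3] = 0
L2[0][5] = 83
paddr = 83 * 8 + 7 = 671

Answer: 671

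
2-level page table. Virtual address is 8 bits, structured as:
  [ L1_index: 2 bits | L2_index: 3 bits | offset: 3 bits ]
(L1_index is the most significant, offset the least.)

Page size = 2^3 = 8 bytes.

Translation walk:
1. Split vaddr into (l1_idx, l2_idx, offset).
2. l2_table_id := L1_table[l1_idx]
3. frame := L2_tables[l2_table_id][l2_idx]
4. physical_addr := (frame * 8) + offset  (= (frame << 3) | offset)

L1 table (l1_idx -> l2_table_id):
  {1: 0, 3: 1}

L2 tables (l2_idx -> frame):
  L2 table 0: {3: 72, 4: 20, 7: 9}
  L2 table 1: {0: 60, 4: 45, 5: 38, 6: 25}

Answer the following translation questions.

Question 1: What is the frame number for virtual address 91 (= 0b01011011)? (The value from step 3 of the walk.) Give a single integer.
Answer: 72

Derivation:
vaddr = 91: l1_idx=1, l2_idx=3
L1[1] = 0; L2[0][3] = 72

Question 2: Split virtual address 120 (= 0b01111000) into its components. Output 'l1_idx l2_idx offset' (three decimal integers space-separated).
Answer: 1 7 0

Derivation:
vaddr = 120 = 0b01111000
  top 2 bits -> l1_idx = 1
  next 3 bits -> l2_idx = 7
  bottom 3 bits -> offset = 0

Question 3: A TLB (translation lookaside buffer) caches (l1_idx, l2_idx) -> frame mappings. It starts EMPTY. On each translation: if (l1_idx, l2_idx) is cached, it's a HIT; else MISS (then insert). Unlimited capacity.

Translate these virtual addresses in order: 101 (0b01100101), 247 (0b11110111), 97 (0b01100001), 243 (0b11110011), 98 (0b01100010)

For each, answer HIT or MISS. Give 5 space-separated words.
Answer: MISS MISS HIT HIT HIT

Derivation:
vaddr=101: (1,4) not in TLB -> MISS, insert
vaddr=247: (3,6) not in TLB -> MISS, insert
vaddr=97: (1,4) in TLB -> HIT
vaddr=243: (3,6) in TLB -> HIT
vaddr=98: (1,4) in TLB -> HIT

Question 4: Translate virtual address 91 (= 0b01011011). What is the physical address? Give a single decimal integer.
vaddr = 91 = 0b01011011
Split: l1_idx=1, l2_idx=3, offset=3
L1[1] = 0
L2[0][3] = 72
paddr = 72 * 8 + 3 = 579

Answer: 579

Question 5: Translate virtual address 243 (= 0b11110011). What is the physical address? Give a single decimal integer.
Answer: 203

Derivation:
vaddr = 243 = 0b11110011
Split: l1_idx=3, l2_idx=6, offset=3
L1[3] = 1
L2[1][6] = 25
paddr = 25 * 8 + 3 = 203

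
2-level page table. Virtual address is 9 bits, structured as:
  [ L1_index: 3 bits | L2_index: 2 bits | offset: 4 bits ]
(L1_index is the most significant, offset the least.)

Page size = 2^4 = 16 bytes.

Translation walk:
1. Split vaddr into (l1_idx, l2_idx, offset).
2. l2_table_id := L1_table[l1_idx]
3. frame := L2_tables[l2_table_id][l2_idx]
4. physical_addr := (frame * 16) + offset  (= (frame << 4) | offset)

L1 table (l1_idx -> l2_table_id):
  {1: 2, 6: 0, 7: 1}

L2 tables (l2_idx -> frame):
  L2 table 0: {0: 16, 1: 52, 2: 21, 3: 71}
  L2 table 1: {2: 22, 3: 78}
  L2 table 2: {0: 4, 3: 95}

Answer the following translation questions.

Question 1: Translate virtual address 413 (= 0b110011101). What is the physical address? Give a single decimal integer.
Answer: 845

Derivation:
vaddr = 413 = 0b110011101
Split: l1_idx=6, l2_idx=1, offset=13
L1[6] = 0
L2[0][1] = 52
paddr = 52 * 16 + 13 = 845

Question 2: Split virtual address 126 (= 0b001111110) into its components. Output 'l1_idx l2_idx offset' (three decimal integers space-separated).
Answer: 1 3 14

Derivation:
vaddr = 126 = 0b001111110
  top 3 bits -> l1_idx = 1
  next 2 bits -> l2_idx = 3
  bottom 4 bits -> offset = 14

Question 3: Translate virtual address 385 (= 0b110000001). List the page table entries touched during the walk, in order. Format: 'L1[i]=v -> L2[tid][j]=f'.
Answer: L1[6]=0 -> L2[0][0]=16

Derivation:
vaddr = 385 = 0b110000001
Split: l1_idx=6, l2_idx=0, offset=1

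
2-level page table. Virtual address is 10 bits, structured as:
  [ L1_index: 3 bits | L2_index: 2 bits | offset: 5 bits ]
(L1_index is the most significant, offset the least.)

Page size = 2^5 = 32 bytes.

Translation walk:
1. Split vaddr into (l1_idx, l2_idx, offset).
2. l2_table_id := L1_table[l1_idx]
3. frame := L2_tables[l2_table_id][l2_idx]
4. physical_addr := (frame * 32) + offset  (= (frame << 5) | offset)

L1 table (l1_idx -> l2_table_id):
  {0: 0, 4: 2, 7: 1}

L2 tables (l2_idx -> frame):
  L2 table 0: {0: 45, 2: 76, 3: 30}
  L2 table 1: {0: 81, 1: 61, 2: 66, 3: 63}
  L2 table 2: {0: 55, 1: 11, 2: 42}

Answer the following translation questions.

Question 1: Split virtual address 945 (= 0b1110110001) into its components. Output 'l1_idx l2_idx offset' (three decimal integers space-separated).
vaddr = 945 = 0b1110110001
  top 3 bits -> l1_idx = 7
  next 2 bits -> l2_idx = 1
  bottom 5 bits -> offset = 17

Answer: 7 1 17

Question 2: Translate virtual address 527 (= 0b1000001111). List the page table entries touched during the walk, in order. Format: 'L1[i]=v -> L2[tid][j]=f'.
vaddr = 527 = 0b1000001111
Split: l1_idx=4, l2_idx=0, offset=15

Answer: L1[4]=2 -> L2[2][0]=55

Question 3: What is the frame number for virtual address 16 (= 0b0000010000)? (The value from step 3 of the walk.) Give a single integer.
vaddr = 16: l1_idx=0, l2_idx=0
L1[0] = 0; L2[0][0] = 45

Answer: 45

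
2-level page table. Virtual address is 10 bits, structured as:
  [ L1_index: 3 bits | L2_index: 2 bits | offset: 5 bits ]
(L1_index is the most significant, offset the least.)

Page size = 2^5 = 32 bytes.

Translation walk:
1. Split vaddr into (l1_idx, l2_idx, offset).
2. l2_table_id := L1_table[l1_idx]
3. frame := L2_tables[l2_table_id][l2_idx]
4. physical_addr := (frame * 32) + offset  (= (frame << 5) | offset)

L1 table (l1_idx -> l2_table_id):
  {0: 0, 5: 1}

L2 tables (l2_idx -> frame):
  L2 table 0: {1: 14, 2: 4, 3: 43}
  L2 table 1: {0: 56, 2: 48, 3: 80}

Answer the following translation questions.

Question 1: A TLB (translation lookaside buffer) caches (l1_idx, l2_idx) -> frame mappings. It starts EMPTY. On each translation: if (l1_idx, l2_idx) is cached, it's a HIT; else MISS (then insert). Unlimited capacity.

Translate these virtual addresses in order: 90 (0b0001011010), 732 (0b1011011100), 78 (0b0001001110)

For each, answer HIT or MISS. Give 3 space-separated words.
Answer: MISS MISS HIT

Derivation:
vaddr=90: (0,2) not in TLB -> MISS, insert
vaddr=732: (5,2) not in TLB -> MISS, insert
vaddr=78: (0,2) in TLB -> HIT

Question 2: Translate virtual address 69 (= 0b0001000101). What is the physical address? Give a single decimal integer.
vaddr = 69 = 0b0001000101
Split: l1_idx=0, l2_idx=2, offset=5
L1[0] = 0
L2[0][2] = 4
paddr = 4 * 32 + 5 = 133

Answer: 133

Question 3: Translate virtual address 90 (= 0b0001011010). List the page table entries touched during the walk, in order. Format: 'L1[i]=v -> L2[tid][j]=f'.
Answer: L1[0]=0 -> L2[0][2]=4

Derivation:
vaddr = 90 = 0b0001011010
Split: l1_idx=0, l2_idx=2, offset=26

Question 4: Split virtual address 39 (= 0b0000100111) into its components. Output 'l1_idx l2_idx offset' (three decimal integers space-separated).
vaddr = 39 = 0b0000100111
  top 3 bits -> l1_idx = 0
  next 2 bits -> l2_idx = 1
  bottom 5 bits -> offset = 7

Answer: 0 1 7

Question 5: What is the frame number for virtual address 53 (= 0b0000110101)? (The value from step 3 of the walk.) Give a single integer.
vaddr = 53: l1_idx=0, l2_idx=1
L1[0] = 0; L2[0][1] = 14

Answer: 14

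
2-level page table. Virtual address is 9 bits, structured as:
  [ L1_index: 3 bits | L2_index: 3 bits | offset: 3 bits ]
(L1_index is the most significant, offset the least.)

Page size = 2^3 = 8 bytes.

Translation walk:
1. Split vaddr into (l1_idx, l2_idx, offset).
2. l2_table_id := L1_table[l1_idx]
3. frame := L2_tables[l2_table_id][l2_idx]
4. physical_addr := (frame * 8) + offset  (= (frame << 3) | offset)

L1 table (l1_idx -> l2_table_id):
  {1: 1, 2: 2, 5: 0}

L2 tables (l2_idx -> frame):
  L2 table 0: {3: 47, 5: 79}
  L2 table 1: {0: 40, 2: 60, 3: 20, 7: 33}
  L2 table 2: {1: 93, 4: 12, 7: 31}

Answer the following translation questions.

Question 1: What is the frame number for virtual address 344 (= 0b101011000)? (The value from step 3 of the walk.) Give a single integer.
Answer: 47

Derivation:
vaddr = 344: l1_idx=5, l2_idx=3
L1[5] = 0; L2[0][3] = 47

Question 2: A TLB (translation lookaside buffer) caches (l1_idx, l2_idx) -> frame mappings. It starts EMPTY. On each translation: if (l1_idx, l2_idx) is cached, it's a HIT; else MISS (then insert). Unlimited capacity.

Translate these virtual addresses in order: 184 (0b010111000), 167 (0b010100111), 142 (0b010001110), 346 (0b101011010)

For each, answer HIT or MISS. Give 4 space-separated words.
Answer: MISS MISS MISS MISS

Derivation:
vaddr=184: (2,7) not in TLB -> MISS, insert
vaddr=167: (2,4) not in TLB -> MISS, insert
vaddr=142: (2,1) not in TLB -> MISS, insert
vaddr=346: (5,3) not in TLB -> MISS, insert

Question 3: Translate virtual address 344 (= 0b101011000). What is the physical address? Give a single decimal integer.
Answer: 376

Derivation:
vaddr = 344 = 0b101011000
Split: l1_idx=5, l2_idx=3, offset=0
L1[5] = 0
L2[0][3] = 47
paddr = 47 * 8 + 0 = 376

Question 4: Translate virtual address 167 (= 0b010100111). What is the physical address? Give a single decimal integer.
vaddr = 167 = 0b010100111
Split: l1_idx=2, l2_idx=4, offset=7
L1[2] = 2
L2[2][4] = 12
paddr = 12 * 8 + 7 = 103

Answer: 103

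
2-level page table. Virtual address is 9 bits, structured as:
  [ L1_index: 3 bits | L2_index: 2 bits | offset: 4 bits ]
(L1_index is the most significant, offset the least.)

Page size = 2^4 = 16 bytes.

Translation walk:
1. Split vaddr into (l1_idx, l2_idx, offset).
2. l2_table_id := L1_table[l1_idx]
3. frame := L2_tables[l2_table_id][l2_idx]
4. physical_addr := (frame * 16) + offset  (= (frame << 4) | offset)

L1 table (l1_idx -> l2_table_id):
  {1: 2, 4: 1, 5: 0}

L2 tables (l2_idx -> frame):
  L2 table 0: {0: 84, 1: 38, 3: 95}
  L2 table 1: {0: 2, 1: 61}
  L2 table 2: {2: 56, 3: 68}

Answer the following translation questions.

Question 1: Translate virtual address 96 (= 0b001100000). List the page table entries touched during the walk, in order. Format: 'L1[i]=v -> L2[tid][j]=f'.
Answer: L1[1]=2 -> L2[2][2]=56

Derivation:
vaddr = 96 = 0b001100000
Split: l1_idx=1, l2_idx=2, offset=0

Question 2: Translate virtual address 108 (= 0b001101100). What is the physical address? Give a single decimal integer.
Answer: 908

Derivation:
vaddr = 108 = 0b001101100
Split: l1_idx=1, l2_idx=2, offset=12
L1[1] = 2
L2[2][2] = 56
paddr = 56 * 16 + 12 = 908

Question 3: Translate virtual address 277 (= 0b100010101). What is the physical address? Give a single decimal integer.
vaddr = 277 = 0b100010101
Split: l1_idx=4, l2_idx=1, offset=5
L1[4] = 1
L2[1][1] = 61
paddr = 61 * 16 + 5 = 981

Answer: 981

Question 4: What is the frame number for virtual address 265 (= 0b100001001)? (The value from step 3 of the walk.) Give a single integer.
vaddr = 265: l1_idx=4, l2_idx=0
L1[4] = 1; L2[1][0] = 2

Answer: 2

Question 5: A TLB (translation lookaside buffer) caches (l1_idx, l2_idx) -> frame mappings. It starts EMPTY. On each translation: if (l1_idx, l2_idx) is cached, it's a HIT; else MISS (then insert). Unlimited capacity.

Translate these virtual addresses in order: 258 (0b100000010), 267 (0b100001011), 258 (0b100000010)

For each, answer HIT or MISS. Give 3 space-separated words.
vaddr=258: (4,0) not in TLB -> MISS, insert
vaddr=267: (4,0) in TLB -> HIT
vaddr=258: (4,0) in TLB -> HIT

Answer: MISS HIT HIT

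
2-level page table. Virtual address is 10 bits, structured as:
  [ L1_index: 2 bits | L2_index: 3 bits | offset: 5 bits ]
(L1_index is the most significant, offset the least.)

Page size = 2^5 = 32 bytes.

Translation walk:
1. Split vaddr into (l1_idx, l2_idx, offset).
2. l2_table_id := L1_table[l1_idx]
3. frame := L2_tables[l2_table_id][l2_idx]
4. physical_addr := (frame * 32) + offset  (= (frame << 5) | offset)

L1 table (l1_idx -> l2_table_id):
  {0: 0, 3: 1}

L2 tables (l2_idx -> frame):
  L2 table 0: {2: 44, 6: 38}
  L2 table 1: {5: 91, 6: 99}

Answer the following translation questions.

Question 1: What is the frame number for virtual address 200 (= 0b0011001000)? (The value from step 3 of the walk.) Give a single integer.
Answer: 38

Derivation:
vaddr = 200: l1_idx=0, l2_idx=6
L1[0] = 0; L2[0][6] = 38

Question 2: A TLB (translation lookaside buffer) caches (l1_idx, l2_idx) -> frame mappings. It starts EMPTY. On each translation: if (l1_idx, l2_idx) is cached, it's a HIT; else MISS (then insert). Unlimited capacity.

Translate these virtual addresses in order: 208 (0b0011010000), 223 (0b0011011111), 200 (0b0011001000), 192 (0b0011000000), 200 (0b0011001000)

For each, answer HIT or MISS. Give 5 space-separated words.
vaddr=208: (0,6) not in TLB -> MISS, insert
vaddr=223: (0,6) in TLB -> HIT
vaddr=200: (0,6) in TLB -> HIT
vaddr=192: (0,6) in TLB -> HIT
vaddr=200: (0,6) in TLB -> HIT

Answer: MISS HIT HIT HIT HIT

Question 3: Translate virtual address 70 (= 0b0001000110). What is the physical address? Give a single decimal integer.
Answer: 1414

Derivation:
vaddr = 70 = 0b0001000110
Split: l1_idx=0, l2_idx=2, offset=6
L1[0] = 0
L2[0][2] = 44
paddr = 44 * 32 + 6 = 1414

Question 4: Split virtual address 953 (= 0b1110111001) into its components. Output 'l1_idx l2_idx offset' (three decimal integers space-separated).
Answer: 3 5 25

Derivation:
vaddr = 953 = 0b1110111001
  top 2 bits -> l1_idx = 3
  next 3 bits -> l2_idx = 5
  bottom 5 bits -> offset = 25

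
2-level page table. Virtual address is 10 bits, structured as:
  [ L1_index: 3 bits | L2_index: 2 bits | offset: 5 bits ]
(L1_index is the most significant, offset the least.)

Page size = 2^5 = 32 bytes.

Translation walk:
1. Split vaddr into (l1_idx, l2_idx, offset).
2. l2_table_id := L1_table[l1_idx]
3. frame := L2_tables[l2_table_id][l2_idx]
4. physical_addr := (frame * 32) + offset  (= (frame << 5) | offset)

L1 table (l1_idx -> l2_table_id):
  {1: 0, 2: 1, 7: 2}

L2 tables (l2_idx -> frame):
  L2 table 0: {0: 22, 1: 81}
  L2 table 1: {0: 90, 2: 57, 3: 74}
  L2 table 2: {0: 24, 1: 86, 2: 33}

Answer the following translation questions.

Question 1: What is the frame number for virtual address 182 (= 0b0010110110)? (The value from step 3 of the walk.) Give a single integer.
vaddr = 182: l1_idx=1, l2_idx=1
L1[1] = 0; L2[0][1] = 81

Answer: 81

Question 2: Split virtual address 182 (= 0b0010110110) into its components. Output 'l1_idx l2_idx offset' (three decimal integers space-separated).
Answer: 1 1 22

Derivation:
vaddr = 182 = 0b0010110110
  top 3 bits -> l1_idx = 1
  next 2 bits -> l2_idx = 1
  bottom 5 bits -> offset = 22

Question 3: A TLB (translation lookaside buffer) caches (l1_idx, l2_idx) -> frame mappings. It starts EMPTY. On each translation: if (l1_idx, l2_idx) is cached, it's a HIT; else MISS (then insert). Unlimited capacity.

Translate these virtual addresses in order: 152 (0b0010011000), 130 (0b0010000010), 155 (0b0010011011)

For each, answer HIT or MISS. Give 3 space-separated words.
Answer: MISS HIT HIT

Derivation:
vaddr=152: (1,0) not in TLB -> MISS, insert
vaddr=130: (1,0) in TLB -> HIT
vaddr=155: (1,0) in TLB -> HIT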